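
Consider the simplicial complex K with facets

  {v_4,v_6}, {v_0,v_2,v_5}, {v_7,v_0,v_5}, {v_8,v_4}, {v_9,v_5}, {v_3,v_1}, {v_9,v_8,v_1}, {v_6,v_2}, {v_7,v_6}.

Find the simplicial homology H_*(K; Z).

Take the total order v_0 < v_1 < v_2 < v_3 < v_4 < v_5 < v_6 < v_7 < v_8 < v_9 on the vertex set. Then K (dimension 2) consists of the simplices:

  0-simplices (10): [v_0], [v_1], [v_2], [v_3], [v_4], [v_5], [v_6], [v_7], [v_8], [v_9]
  1-simplices (14): [v_0,v_2], [v_0,v_5], [v_0,v_7], [v_1,v_3], [v_1,v_8], [v_1,v_9], [v_2,v_5], [v_2,v_6], [v_4,v_6], [v_4,v_8], [v_5,v_7], [v_5,v_9], [v_6,v_7], [v_8,v_9]
  2-simplices (3): [v_0,v_2,v_5], [v_0,v_5,v_7], [v_1,v_8,v_9]

giving chain groups C_0 ≅ Z^10, C_1 ≅ Z^14, C_2 ≅ Z^3.

Boundary ∂_1: C_1 → C_0 is given by ∂[p,q] = [q] − [p].
The resulting 10×14 matrix has rank 9, and its Smith normal form has invariant factors (1,1,1,1,1,1,1,1,1).

Boundary ∂_2: C_2 → C_1 acts by ∂[p,q,r] = [q,r] − [p,r] + [p,q]. For instance
  ∂[v_0,v_5,v_7] = [v_5,v_7] − [v_0,v_7] + [v_0,v_5],
  ∂[v_0,v_2,v_5] = [v_2,v_5] − [v_0,v_5] + [v_0,v_2].
As a 14×3 matrix over Z this has rank 3, with invariant factors (1,1,1).

Computing H_k = (kernel of ∂_k) / (image of ∂_{k+1}):

  H_0: rank C_0 − rank ∂_1 = 10 − 9 = 1, and the invariant factors of ∂_1 are all 1, so H_0 ≅ Z.
  H_1: rank ker ∂_1 − rank ∂_2 = (14 − 9) − 3 = 2, and the invariant factors of ∂_2 are all 1, so H_1 ≅ Z^2.
  H_2: rank ker ∂_2 − rank ∂_3 = (3 − 3) − 0 = 0, and there is no ∂_3, so H_2 ≅ 0.

H_0 = Z,  H_1 = Z^2,  H_2 = 0.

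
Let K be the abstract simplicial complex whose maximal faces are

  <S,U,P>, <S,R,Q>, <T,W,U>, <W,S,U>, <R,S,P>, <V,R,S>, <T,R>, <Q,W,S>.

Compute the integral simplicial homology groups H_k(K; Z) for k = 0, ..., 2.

Order the vertices as P < Q < R < S < T < U < V < W. Listing each simplex with vertices in this order, K has dimension 2 with simplices:

  0-simplices (8): P, Q, R, S, T, U, V, W
  1-simplices (15): PR, PS, PU, QR, QS, QW, RS, RT, RV, SU, SV, SW, TU, TW, UW
  2-simplices (7): PRS, PSU, QRS, QSW, RSV, SUW, TUW

giving chain groups C_0 ≅ Z^8, C_1 ≅ Z^15, C_2 ≅ Z^7.

Boundary ∂_1: C_1 → C_0 maps an edge to its endpoints' difference, ∂[p,q] = q − p.
This gives a 8×15 integer matrix of rank 7; reducing to Smith normal form yields diagonal entries (1,1,1,1,1,1,1).

∂_2: C_2 → C_1 sends each 2-simplex [p,q,r] to [q,r] − [p,r] + [p,q]. For instance
  ∂PRS = RS − PS + PR,
  ∂RSV = SV − RV + RS.
The resulting 15×7 matrix has rank 7, and its Smith normal form has invariant factors (1,1,1,1,1,1,1).

Reading off H_k = ker ∂_k / im ∂_{k+1}:

  H_0: rank C_0 − rank ∂_1 = 8 − 7 = 1, and the invariant factors of ∂_1 are all 1, so H_0 ≅ Z.
  H_1: rank ker ∂_1 − rank ∂_2 = (15 − 7) − 7 = 1, and the invariant factors of ∂_2 are all 1, so H_1 ≅ Z.
  H_2: rank ker ∂_2 − rank ∂_3 = (7 − 7) − 0 = 0, and there is no ∂_3, so H_2 ≅ 0.

H_0 ≅ Z,  H_1 ≅ Z,  H_2 = 0.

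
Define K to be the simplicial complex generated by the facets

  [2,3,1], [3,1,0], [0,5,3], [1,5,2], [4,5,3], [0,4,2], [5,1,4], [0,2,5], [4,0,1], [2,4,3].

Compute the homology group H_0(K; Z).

We work with the vertex ordering 0 < 1 < 2 < 3 < 4 < 5. The simplices of K, each written with vertices in increasing order, are:

  0-simplices (6): [0], [1], [2], [3], [4], [5]
  1-simplices (15): [0,1], [0,2], [0,3], [0,4], [0,5], [1,2], [1,3], [1,4], [1,5], [2,3], [2,4], [2,5], [3,4], [3,5], [4,5]
  2-simplices (10): [0,1,3], [0,1,4], [0,2,4], [0,2,5], [0,3,5], [1,2,3], [1,2,5], [1,4,5], [2,3,4], [3,4,5]

so the chain groups are C_0 ≅ Z^6, C_1 ≅ Z^15, C_2 ≅ Z^10.

Boundary ∂_1: C_1 → C_0 maps an edge to its endpoints' difference, ∂[p,q] = q − p. For instance
  ∂[2,3] = [3] − [2].
The resulting 6×15 matrix has rank 5, and its Smith normal form has invariant factors (1,1,1,1,1).

The boundary map ∂_2: C_2 → C_1 sends each 2-simplex [p,q,r] to [q,r] − [p,r] + [p,q]. For instance
  ∂[1,2,3] = [2,3] − [1,3] + [1,2],
  ∂[3,4,5] = [4,5] − [3,5] + [3,4].
The resulting 15×10 matrix has rank 10, and its Smith normal form has invariant factors (1,1,1,1,1,1,1,1,1,2).

Computing H_k = (kernel of ∂_k) / (image of ∂_{k+1}):

  H_0: rank C_0 − rank ∂_1 = 6 − 5 = 1, and the invariant factors of ∂_1 are all 1, so H_0 = Z.

(K is a triangulation of the real projective plane RP^2.)

H_0 ≅ Z.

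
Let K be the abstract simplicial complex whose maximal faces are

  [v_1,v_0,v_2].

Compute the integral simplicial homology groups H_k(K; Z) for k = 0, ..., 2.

H_0 ≅ Z,  H_1 = 0,  H_2 = 0.

Fix the vertex order v_0 < v_1 < v_2 and write every simplex with vertices in increasing order. Then dim K = 2 and the simplices of K are:

  0-simplices (3): [v_0], [v_1], [v_2]
  1-simplices (3): [v_0,v_1], [v_0,v_2], [v_1,v_2]
  2-simplices (1): [v_0,v_1,v_2]

Hence C_0 ≅ Z^3, C_1 ≅ Z^3, C_2 ≅ Z^1.

∂_1: C_1 → C_0 maps an edge to its endpoints' difference, ∂[p,q] = q − p. For instance
  ∂[v_0,v_2] = [v_2] − [v_0].
As a 3×3 matrix over Z this has rank 2, with invariant factors (1,1).

Boundary ∂_2: C_2 → C_1 sends each 2-simplex [p,q,r] to [q,r] − [p,r] + [p,q]. For instance
  ∂[v_0,v_1,v_2] = [v_1,v_2] − [v_0,v_2] + [v_0,v_1].
As a 3×1 matrix over Z this has rank 1, with invariant factors (1).

Computing H_k = (kernel of ∂_k) / (image of ∂_{k+1}):

  H_0: rank C_0 − rank ∂_1 = 3 − 2 = 1, and the invariant factors of ∂_1 are all 1, so H_0 ≅ Z.
  H_1: rank ker ∂_1 − rank ∂_2 = (3 − 2) − 1 = 0, and the invariant factors of ∂_2 are all 1, so H_1 ≅ 0.
  H_2: rank ker ∂_2 − rank ∂_3 = (1 − 1) − 0 = 0, and there is no ∂_3, so H_2 ≅ 0.

As a check, the Euler characteristic is 3 − 3 + 1 = 1, which agrees with 1 − 0 + 0 = 1.
(K is a triangulation of the 2-simplex.)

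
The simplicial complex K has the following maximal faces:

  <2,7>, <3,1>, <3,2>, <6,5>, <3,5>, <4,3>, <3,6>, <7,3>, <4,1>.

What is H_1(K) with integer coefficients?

H_1 ≅ Z^3.

We work with the vertex ordering 1 < 2 < 3 < 4 < 5 < 6 < 7. The simplices of K, each written with vertices in increasing order, are:

  0-simplices (7): [1], [2], [3], [4], [5], [6], [7]
  1-simplices (9): [1,3], [1,4], [2,3], [2,7], [3,4], [3,5], [3,6], [3,7], [5,6]

Hence C_0 ≅ Z^7, C_1 ≅ Z^9.

∂_1: C_1 → C_0 maps an edge to its endpoints' difference, ∂[p,q] = q − p.
The 7×9 boundary matrix has rank 6 and Smith normal form diag(1,1,1,1,1,1).

From H_k ≅ ker(∂_k) / im(∂_{k+1}) we obtain:

  H_1: rank ker ∂_1 − rank ∂_2 = (9 − 6) − 0 = 3, and there is no ∂_2, so H_1 = Z^3.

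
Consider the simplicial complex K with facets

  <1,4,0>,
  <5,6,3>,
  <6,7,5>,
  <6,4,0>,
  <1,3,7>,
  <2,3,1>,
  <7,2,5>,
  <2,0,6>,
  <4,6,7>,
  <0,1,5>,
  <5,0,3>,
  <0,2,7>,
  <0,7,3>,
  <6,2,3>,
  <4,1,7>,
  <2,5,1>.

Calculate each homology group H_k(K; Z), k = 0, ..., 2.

H_0 = Z,  H_1 = Z^2,  H_2 = Z.

Take the total order 0 < 1 < 2 < 3 < 4 < 5 < 6 < 7 on the vertex set. Then K (dimension 2) consists of the simplices:

  0-simplices (8): [0], [1], [2], [3], [4], [5], [6], [7]
  1-simplices (24): (24 of them)
  2-simplices (16): [0,1,4], [0,1,5], [0,2,6], [0,2,7], [0,3,5], [0,3,7], [0,4,6], [1,2,3], [1,2,5], [1,3,7], [1,4,7], [2,3,6], [2,5,7], [3,5,6], [4,6,7], [5,6,7]

so the chain groups are C_0 ≅ Z^8, C_1 ≅ Z^24, C_2 ≅ Z^16.

Boundary ∂_1: C_1 → C_0 sends each edge [p,q] (with p < q) to q − p. For instance
  ∂[3,5] = [5] − [3].
As a 8×24 matrix over Z this has rank 7, with invariant factors (1,1,1,1,1,1,1).

Boundary ∂_2: C_2 → C_1 sends each 2-simplex [p,q,r] to [q,r] − [p,r] + [p,q]. For instance
  ∂[3,5,6] = [5,6] − [3,6] + [3,5],
  ∂[1,2,5] = [2,5] − [1,5] + [1,2].
The 24×16 boundary matrix has rank 15 and Smith normal form diag(1,1,1,1,1,1,1,1,1,1,1,1,1,1,1).

Computing H_k = (kernel of ∂_k) / (image of ∂_{k+1}):

  H_0: rank C_0 − rank ∂_1 = 8 − 7 = 1, and the invariant factors of ∂_1 are all 1, so H_0 ≅ Z.
  H_1: rank ker ∂_1 − rank ∂_2 = (24 − 7) − 15 = 2, and the invariant factors of ∂_2 are all 1, so H_1 ≅ Z^2.
  H_2: rank ker ∂_2 − rank ∂_3 = (16 − 15) − 0 = 1, and there is no ∂_3, so H_2 ≅ Z.

As a check, the Euler characteristic is 8 − 24 + 16 = 0, which agrees with 1 − 2 + 1 = 0.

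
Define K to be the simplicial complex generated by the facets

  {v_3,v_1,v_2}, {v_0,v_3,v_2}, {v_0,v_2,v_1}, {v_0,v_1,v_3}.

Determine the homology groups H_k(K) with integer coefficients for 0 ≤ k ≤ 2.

H_0 = Z,  H_1 = 0,  H_2 = Z.

Order the vertices as v_0 < v_1 < v_2 < v_3. Listing each simplex with vertices in this order, K has dimension 2 with simplices:

  0-simplices (4): [v_0], [v_1], [v_2], [v_3]
  1-simplices (6): [v_0,v_1], [v_0,v_2], [v_0,v_3], [v_1,v_2], [v_1,v_3], [v_2,v_3]
  2-simplices (4): [v_0,v_1,v_2], [v_0,v_1,v_3], [v_0,v_2,v_3], [v_1,v_2,v_3]

so the chain groups are C_0 ≅ Z^4, C_1 ≅ Z^6, C_2 ≅ Z^4.

Boundary ∂_1: C_1 → C_0 sends each edge [p,q] (with p < q) to q − p. For instance
  ∂[v_0,v_3] = [v_3] − [v_0].
As a 4×6 matrix over Z this has rank 3, with invariant factors (1,1,1).

Boundary ∂_2: C_2 → C_1 acts by ∂[p,q,r] = [q,r] − [p,r] + [p,q]. For instance
  ∂[v_0,v_1,v_3] = [v_1,v_3] − [v_0,v_3] + [v_0,v_1],
  ∂[v_0,v_2,v_3] = [v_2,v_3] − [v_0,v_3] + [v_0,v_2].
The resulting 6×4 matrix has rank 3, and its Smith normal form has invariant factors (1,1,1).

Reading off H_k = ker ∂_k / im ∂_{k+1}:

  H_0: rank C_0 − rank ∂_1 = 4 − 3 = 1, and the invariant factors of ∂_1 are all 1, so H_0 = Z.
  H_1: rank ker ∂_1 − rank ∂_2 = (6 − 3) − 3 = 0, and the invariant factors of ∂_2 are all 1, so H_1 = 0.
  H_2: rank ker ∂_2 − rank ∂_3 = (4 − 3) − 0 = 1, and there is no ∂_3, so H_2 = Z.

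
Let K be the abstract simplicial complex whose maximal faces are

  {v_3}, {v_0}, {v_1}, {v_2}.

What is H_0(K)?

H_0 = Z^4.

Take the total order v_0 < v_1 < v_2 < v_3 on the vertex set. Then K (dimension 0) consists of the simplices:

  0-simplices (4): [v_0], [v_1], [v_2], [v_3]

Hence C_0 ≅ Z^4.

Computing H_k = (kernel of ∂_k) / (image of ∂_{k+1}):

  H_0: rank C_0 − rank ∂_1 = 4 − 0 = 4, and there is no ∂_1, so H_0 ≅ Z^4.

(K is a triangulation of a set of 4 points.)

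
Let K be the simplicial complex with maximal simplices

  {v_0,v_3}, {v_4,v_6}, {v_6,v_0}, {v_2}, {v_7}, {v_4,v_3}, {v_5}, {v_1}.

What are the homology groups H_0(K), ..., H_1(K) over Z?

We work with the vertex ordering v_0 < v_1 < v_2 < v_3 < v_4 < v_5 < v_6 < v_7. The simplices of K, each written with vertices in increasing order, are:

  0-simplices (8): [v_0], [v_1], [v_2], [v_3], [v_4], [v_5], [v_6], [v_7]
  1-simplices (4): [v_0,v_3], [v_0,v_6], [v_3,v_4], [v_4,v_6]

so the chain groups are C_0 ≅ Z^8, C_1 ≅ Z^4.

∂_1: C_1 → C_0 sends each edge [p,q] (with p < q) to q − p. For instance
  ∂[v_0,v_3] = [v_3] − [v_0].
This gives a 8×4 integer matrix of rank 3; reducing to Smith normal form yields diagonal entries (1,1,1).

From H_k ≅ ker(∂_k) / im(∂_{k+1}) we obtain:

  H_0: rank C_0 − rank ∂_1 = 8 − 3 = 5, and the invariant factors of ∂_1 are all 1, so H_0 = Z^5.
  H_1: rank ker ∂_1 − rank ∂_2 = (4 − 3) − 0 = 1, and there is no ∂_2, so H_1 = Z.

(K is a triangulation of the disjoint union of a set of 4 points and the circle S^1.)

H_0 ≅ Z^5,  H_1 ≅ Z.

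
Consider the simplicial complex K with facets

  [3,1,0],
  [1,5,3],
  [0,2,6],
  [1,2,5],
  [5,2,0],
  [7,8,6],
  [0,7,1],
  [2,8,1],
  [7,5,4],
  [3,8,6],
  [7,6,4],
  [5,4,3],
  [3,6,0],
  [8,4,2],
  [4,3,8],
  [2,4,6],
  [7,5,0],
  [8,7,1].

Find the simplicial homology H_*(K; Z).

We work with the vertex ordering 0 < 1 < 2 < 3 < 4 < 5 < 6 < 7 < 8. The simplices of K, each written with vertices in increasing order, are:

  0-simplices (9): [0], [1], [2], [3], [4], [5], [6], [7], [8]
  1-simplices (27): (27 of them)
  2-simplices (18): [0,1,3], [0,1,7], [0,2,5], [0,2,6], [0,3,6], [0,5,7], [1,2,5], [1,2,8], [1,3,5], [1,7,8], [2,4,6], [2,4,8], [3,4,5], [3,4,8], [3,6,8], [4,5,7], [4,6,7], [6,7,8]

Hence C_0 ≅ Z^9, C_1 ≅ Z^27, C_2 ≅ Z^18.

Boundary ∂_1: C_1 → C_0 sends each edge [p,q] (with p < q) to q − p. For instance
  ∂[3,6] = [6] − [3].
The resulting 9×27 matrix has rank 8, and its Smith normal form has invariant factors (1,1,1,1,1,1,1,1).

∂_2: C_2 → C_1 sends each 2-simplex [p,q,r] to [q,r] − [p,r] + [p,q]. For instance
  ∂[2,4,6] = [4,6] − [2,6] + [2,4],
  ∂[4,5,7] = [5,7] − [4,7] + [4,5].
This gives a 27×18 integer matrix of rank 18; reducing to Smith normal form yields diagonal entries (1,1,1,1,1,1,1,1,1,1,1,1,1,1,1,1,1,2).

Now H_k = ker ∂_k / im ∂_{k+1}, so:

  H_0: rank C_0 − rank ∂_1 = 9 − 8 = 1, and the invariant factors of ∂_1 are all 1, so H_0 ≅ Z.
  H_1: rank ker ∂_1 − rank ∂_2 = (27 − 8) − 18 = 1, and ∂_2 has invariant factor 2 > 1, so H_1 ≅ Z ⊕ Z/2.
  H_2: rank ker ∂_2 − rank ∂_3 = (18 − 18) − 0 = 0, and there is no ∂_3, so H_2 ≅ 0.

H_0 = Z,  H_1 = Z ⊕ Z/2,  H_2 = 0.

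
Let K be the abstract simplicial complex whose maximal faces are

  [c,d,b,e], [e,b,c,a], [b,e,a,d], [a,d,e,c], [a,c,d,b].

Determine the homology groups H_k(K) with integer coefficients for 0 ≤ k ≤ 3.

We work with the vertex ordering a < b < c < d < e. The simplices of K, each written with vertices in increasing order, are:

  0-simplices (5): a, b, c, d, e
  1-simplices (10): ab, ac, ad, ae, bc, bd, be, cd, ce, de
  2-simplices (10): abc, abd, abe, acd, ace, ade, bcd, bce, bde, cde
  3-simplices (5): abcd, abce, abde, acde, bcde

so the chain groups are C_0 ≅ Z^5, C_1 ≅ Z^10, C_2 ≅ Z^10, C_3 ≅ Z^5.

The boundary map ∂_1: C_1 → C_0 maps an edge to its endpoints' difference, ∂[p,q] = q − p. For instance
  ∂ac = c − a.
The 5×10 boundary matrix has rank 4 and Smith normal form diag(1,1,1,1).

The boundary map ∂_2: C_2 → C_1 maps a triangle to the signed sum of its edges. For instance
  ∂bde = de − be + bd,
  ∂ace = ce − ae + ac.
The resulting 10×10 matrix has rank 6, and its Smith normal form has invariant factors (1,1,1,1,1,1).

The boundary map ∂_3: C_3 → C_2 sends each 3-simplex σ to the alternating sum Σ_i (−1)^i (σ with its i-th vertex removed). For instance
  ∂bcde = cde − bde + bce − bcd,
  ∂abce = bce − ace + abe − abc.
The resulting 10×5 matrix has rank 4, and its Smith normal form has invariant factors (1,1,1,1).

From H_k ≅ ker(∂_k) / im(∂_{k+1}) we obtain:

  H_0: rank C_0 − rank ∂_1 = 5 − 4 = 1, and the invariant factors of ∂_1 are all 1, so H_0 ≅ Z.
  H_1: rank ker ∂_1 − rank ∂_2 = (10 − 4) − 6 = 0, and the invariant factors of ∂_2 are all 1, so H_1 ≅ 0.
  H_2: rank ker ∂_2 − rank ∂_3 = (10 − 6) − 4 = 0, and the invariant factors of ∂_3 are all 1, so H_2 ≅ 0.
  H_3: rank ker ∂_3 − rank ∂_4 = (5 − 4) − 0 = 1, and there is no ∂_4, so H_3 ≅ Z.

(K is a triangulation of the 3-sphere S^3.)

H_0 ≅ Z,  H_1 = 0,  H_2 = 0,  H_3 ≅ Z.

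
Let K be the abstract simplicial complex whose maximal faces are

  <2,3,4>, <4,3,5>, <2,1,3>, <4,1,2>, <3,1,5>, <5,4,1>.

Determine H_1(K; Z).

K has 5 vertices, 9 edges, 6 triangles.
rank ∂_1 = 4, rank ∂_2 = 5 ⇒ b_1 = 9 − 4 − 5 = 0; all invariant factors of ∂_2 are 1 so no torsion. So H_1 = 0.

H_1 ≅ 0.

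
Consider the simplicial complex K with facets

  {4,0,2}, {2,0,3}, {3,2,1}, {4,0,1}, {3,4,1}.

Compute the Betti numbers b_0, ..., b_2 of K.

b_0 = 1, b_1 = 1, b_2 = 0.

Fix the vertex order 0 < 1 < 2 < 3 < 4 and write every simplex with vertices in increasing order. Then dim K = 2 and the simplices of K are:

  0-simplices (5): [0], [1], [2], [3], [4]
  1-simplices (10): [0,1], [0,2], [0,3], [0,4], [1,2], [1,3], [1,4], [2,3], [2,4], [3,4]
  2-simplices (5): [0,1,4], [0,2,3], [0,2,4], [1,2,3], [1,3,4]

giving chain groups C_0 ≅ Z^5, C_1 ≅ Z^10, C_2 ≅ Z^5.

The boundary map ∂_1: C_1 → C_0 is given by ∂[p,q] = [q] − [p]. For instance
  ∂[0,1] = [1] − [0].
As a 5×10 matrix over Z this has rank 4, with invariant factors (1,1,1,1).

Boundary ∂_2: C_2 → C_1 maps a triangle to the signed sum of its edges. For instance
  ∂[1,3,4] = [3,4] − [1,4] + [1,3],
  ∂[0,2,3] = [2,3] − [0,3] + [0,2].
As a 10×5 matrix over Z this has rank 5, with invariant factors (1,1,1,1,1).

Reading off H_k = ker ∂_k / im ∂_{k+1}:

  H_0: rank C_0 − rank ∂_1 = 5 − 4 = 1, and the invariant factors of ∂_1 are all 1, so H_0 = Z.
  H_1: rank ker ∂_1 − rank ∂_2 = (10 − 4) − 5 = 1, and the invariant factors of ∂_2 are all 1, so H_1 = Z.
  H_2: rank ker ∂_2 − rank ∂_3 = (5 − 5) − 0 = 0, and there is no ∂_3, so H_2 = 0.

As a check, the Euler characteristic is 5 − 10 + 5 = 0, which agrees with 1 − 1 + 0 = 0.

Hence the Betti numbers are b_0 = 1, b_1 = 1, b_2 = 0.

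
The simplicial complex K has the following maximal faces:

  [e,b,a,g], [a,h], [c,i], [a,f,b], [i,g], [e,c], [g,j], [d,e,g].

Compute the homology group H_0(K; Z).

H_0 ≅ Z.

Take the total order a < b < c < d < e < f < g < h < i < j on the vertex set. Then K (dimension 3) consists of the simplices:

  0-simplices (10): a, b, c, d, e, f, g, h, i, j
  1-simplices (15): ab, ae, af, ag, ah, be, bf, bg, ce, ci, de, dg, eg, gi, gj
  2-simplices (6): abe, abf, abg, aeg, beg, deg
  3-simplices (1): abeg

giving chain groups C_0 ≅ Z^10, C_1 ≅ Z^15, C_2 ≅ Z^6, C_3 ≅ Z^1.

Boundary ∂_1: C_1 → C_0 sends each edge [p,q] (with p < q) to q − p. For instance
  ∂bg = g − b.
As a 10×15 matrix over Z this has rank 9, with invariant factors (1,1,1,1,1,1,1,1,1).

Boundary ∂_2: C_2 → C_1 acts by ∂[p,q,r] = [q,r] − [p,r] + [p,q]. For instance
  ∂abe = be − ae + ab,
  ∂abg = bg − ag + ab.
This gives a 15×6 integer matrix of rank 5; reducing to Smith normal form yields diagonal entries (1,1,1,1,1).

∂_3: C_3 → C_2 sends each 3-simplex σ to the alternating sum Σ_i (−1)^i (σ with its i-th vertex removed). For instance
  ∂abeg = beg − aeg + abg − abe.
This gives a 6×1 integer matrix of rank 1; reducing to Smith normal form yields diagonal entries (1).

From H_k ≅ ker(∂_k) / im(∂_{k+1}) we obtain:

  H_0: rank C_0 − rank ∂_1 = 10 − 9 = 1, and the invariant factors of ∂_1 are all 1, so H_0 = Z.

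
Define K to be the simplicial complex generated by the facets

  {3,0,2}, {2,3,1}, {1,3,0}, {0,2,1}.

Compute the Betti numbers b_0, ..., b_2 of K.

b_0 = 1, b_1 = 0, b_2 = 1.

We work with the vertex ordering 0 < 1 < 2 < 3. The simplices of K, each written with vertices in increasing order, are:

  0-simplices (4): [0], [1], [2], [3]
  1-simplices (6): [0,1], [0,2], [0,3], [1,2], [1,3], [2,3]
  2-simplices (4): [0,1,2], [0,1,3], [0,2,3], [1,2,3]

giving chain groups C_0 ≅ Z^4, C_1 ≅ Z^6, C_2 ≅ Z^4.

Boundary ∂_1: C_1 → C_0 maps an edge to its endpoints' difference, ∂[p,q] = q − p. For instance
  ∂[1,2] = [2] − [1].
The resulting 4×6 matrix has rank 3, and its Smith normal form has invariant factors (1,1,1).

∂_2: C_2 → C_1 maps a triangle to the signed sum of its edges. For instance
  ∂[0,2,3] = [2,3] − [0,3] + [0,2],
  ∂[1,2,3] = [2,3] − [1,3] + [1,2].
The 6×4 boundary matrix has rank 3 and Smith normal form diag(1,1,1).

Now H_k = ker ∂_k / im ∂_{k+1}, so:

  H_0: rank C_0 − rank ∂_1 = 4 − 3 = 1, and the invariant factors of ∂_1 are all 1, so H_0 ≅ Z.
  H_1: rank ker ∂_1 − rank ∂_2 = (6 − 3) − 3 = 0, and the invariant factors of ∂_2 are all 1, so H_1 ≅ 0.
  H_2: rank ker ∂_2 − rank ∂_3 = (4 − 3) − 0 = 1, and there is no ∂_3, so H_2 ≅ Z.

Hence the Betti numbers are b_0 = 1, b_1 = 0, b_2 = 1.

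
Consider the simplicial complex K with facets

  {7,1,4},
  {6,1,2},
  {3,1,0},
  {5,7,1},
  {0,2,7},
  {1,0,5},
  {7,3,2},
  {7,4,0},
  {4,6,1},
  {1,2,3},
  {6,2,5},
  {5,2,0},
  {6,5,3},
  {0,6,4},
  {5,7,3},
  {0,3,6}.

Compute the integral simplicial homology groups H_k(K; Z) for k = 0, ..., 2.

Order the vertices as 0 < 1 < 2 < 3 < 4 < 5 < 6 < 7. Listing each simplex with vertices in this order, K has dimension 2 with simplices:

  0-simplices (8): [0], [1], [2], [3], [4], [5], [6], [7]
  1-simplices (24): (24 of them)
  2-simplices (16): [0,1,3], [0,1,5], [0,2,5], [0,2,7], [0,3,6], [0,4,6], [0,4,7], [1,2,3], [1,2,6], [1,4,6], [1,4,7], [1,5,7], [2,3,7], [2,5,6], [3,5,6], [3,5,7]

giving chain groups C_0 ≅ Z^8, C_1 ≅ Z^24, C_2 ≅ Z^16.

∂_1: C_1 → C_0 sends each edge [p,q] (with p < q) to q − p. For instance
  ∂[1,7] = [7] − [1].
As a 8×24 matrix over Z this has rank 7, with invariant factors (1,1,1,1,1,1,1).

∂_2: C_2 → C_1 maps a triangle to the signed sum of its edges. For instance
  ∂[0,1,5] = [1,5] − [0,5] + [0,1],
  ∂[0,1,3] = [1,3] − [0,3] + [0,1].
This gives a 24×16 integer matrix of rank 15; reducing to Smith normal form yields diagonal entries (1,1,1,1,1,1,1,1,1,1,1,1,1,1,1).

From H_k ≅ ker(∂_k) / im(∂_{k+1}) we obtain:

  H_0: rank C_0 − rank ∂_1 = 8 − 7 = 1, and the invariant factors of ∂_1 are all 1, so H_0 ≅ Z.
  H_1: rank ker ∂_1 − rank ∂_2 = (24 − 7) − 15 = 2, and the invariant factors of ∂_2 are all 1, so H_1 ≅ Z^2.
  H_2: rank ker ∂_2 − rank ∂_3 = (16 − 15) − 0 = 1, and there is no ∂_3, so H_2 ≅ Z.

H_0 ≅ Z,  H_1 ≅ Z^2,  H_2 ≅ Z.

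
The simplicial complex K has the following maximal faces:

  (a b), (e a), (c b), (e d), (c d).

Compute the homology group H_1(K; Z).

We work with the vertex ordering a < b < c < d < e. The simplices of K, each written with vertices in increasing order, are:

  0-simplices (5): a, b, c, d, e
  1-simplices (5): ab, ae, bc, cd, de

giving chain groups C_0 ≅ Z^5, C_1 ≅ Z^5.

∂_1: C_1 → C_0 maps an edge to its endpoints' difference, ∂[p,q] = q − p. For instance
  ∂cd = d − c.
This gives a 5×5 integer matrix of rank 4; reducing to Smith normal form yields diagonal entries (1,1,1,1).

Reading off H_k = ker ∂_k / im ∂_{k+1}:

  H_1: rank ker ∂_1 − rank ∂_2 = (5 − 4) − 0 = 1, and there is no ∂_2, so H_1 ≅ Z.

H_1 ≅ Z.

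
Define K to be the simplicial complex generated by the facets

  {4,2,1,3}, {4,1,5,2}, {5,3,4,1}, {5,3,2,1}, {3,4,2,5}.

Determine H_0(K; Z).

Take the total order 1 < 2 < 3 < 4 < 5 on the vertex set. Then K (dimension 3) consists of the simplices:

  0-simplices (5): [1], [2], [3], [4], [5]
  1-simplices (10): [1,2], [1,3], [1,4], [1,5], [2,3], [2,4], [2,5], [3,4], [3,5], [4,5]
  2-simplices (10): [1,2,3], [1,2,4], [1,2,5], [1,3,4], [1,3,5], [1,4,5], [2,3,4], [2,3,5], [2,4,5], [3,4,5]
  3-simplices (5): [1,2,3,4], [1,2,3,5], [1,2,4,5], [1,3,4,5], [2,3,4,5]

Hence C_0 ≅ Z^5, C_1 ≅ Z^10, C_2 ≅ Z^10, C_3 ≅ Z^5.

The boundary map ∂_1: C_1 → C_0 is given by ∂[p,q] = [q] − [p].
As a 5×10 matrix over Z this has rank 4, with invariant factors (1,1,1,1).

∂_2: C_2 → C_1 sends each 2-simplex [p,q,r] to [q,r] − [p,r] + [p,q]. For instance
  ∂[1,4,5] = [4,5] − [1,5] + [1,4],
  ∂[1,2,5] = [2,5] − [1,5] + [1,2].
As a 10×10 matrix over Z this has rank 6, with invariant factors (1,1,1,1,1,1).

∂_3: C_3 → C_2 sends each 3-simplex σ to the alternating sum Σ_i (−1)^i (σ with its i-th vertex removed). For instance
  ∂[1,2,3,5] = [2,3,5] − [1,3,5] + [1,2,5] − [1,2,3],
  ∂[1,2,4,5] = [2,4,5] − [1,4,5] + [1,2,5] − [1,2,4].
This gives a 10×5 integer matrix of rank 4; reducing to Smith normal form yields diagonal entries (1,1,1,1).

Now H_k = ker ∂_k / im ∂_{k+1}, so:

  H_0: rank C_0 − rank ∂_1 = 5 − 4 = 1, and the invariant factors of ∂_1 are all 1, so H_0 = Z.

(K is a triangulation of the 3-sphere S^3.)

H_0 = Z.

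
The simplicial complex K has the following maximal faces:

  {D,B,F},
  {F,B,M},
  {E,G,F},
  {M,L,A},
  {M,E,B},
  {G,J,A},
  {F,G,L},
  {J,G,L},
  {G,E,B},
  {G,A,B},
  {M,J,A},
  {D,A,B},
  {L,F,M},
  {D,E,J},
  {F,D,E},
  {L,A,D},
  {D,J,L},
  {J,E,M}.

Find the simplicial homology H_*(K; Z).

We work with the vertex ordering A < B < D < E < F < G < J < L < M. The simplices of K, each written with vertices in increasing order, are:

  0-simplices (9): A, B, D, E, F, G, J, L, M
  1-simplices (27): AB, AD, AG, AJ, AL, AM, BD, BE, BF, BG, BM, DE, DF, DJ, DL, EF, EG, EJ, EM, FG, FL, FM, GJ, GL, JL, JM, LM
  2-simplices (18): ABD, ABG, ADL, AGJ, AJM, ALM, BDF, BEG, BEM, BFM, DEF, DEJ, DJL, EFG, EJM, FGL, FLM, GJL

Hence C_0 ≅ Z^9, C_1 ≅ Z^27, C_2 ≅ Z^18.

Boundary ∂_1: C_1 → C_0 maps an edge to its endpoints' difference, ∂[p,q] = q − p. For instance
  ∂EF = F − E.
This gives a 9×27 integer matrix of rank 8; reducing to Smith normal form yields diagonal entries (1,1,1,1,1,1,1,1).

Boundary ∂_2: C_2 → C_1 sends each 2-simplex [p,q,r] to [q,r] − [p,r] + [p,q]. For instance
  ∂EFG = FG − EG + EF,
  ∂ADL = DL − AL + AD.
The resulting 27×18 matrix has rank 18, and its Smith normal form has invariant factors (1,1,1,1,1,1,1,1,1,1,1,1,1,1,1,1,1,2).

Reading off H_k = ker ∂_k / im ∂_{k+1}:

  H_0: rank C_0 − rank ∂_1 = 9 − 8 = 1, and the invariant factors of ∂_1 are all 1, so H_0 ≅ Z.
  H_1: rank ker ∂_1 − rank ∂_2 = (27 − 8) − 18 = 1, and ∂_2 has invariant factor 2 > 1, so H_1 ≅ Z × Z/2.
  H_2: rank ker ∂_2 − rank ∂_3 = (18 − 18) − 0 = 0, and there is no ∂_3, so H_2 ≅ 0.

As a check, the Euler characteristic is 9 − 27 + 18 = 0, which agrees with 1 − 1 + 0 = 0.

H_0 = Z,  H_1 = Z × Z/2,  H_2 = 0.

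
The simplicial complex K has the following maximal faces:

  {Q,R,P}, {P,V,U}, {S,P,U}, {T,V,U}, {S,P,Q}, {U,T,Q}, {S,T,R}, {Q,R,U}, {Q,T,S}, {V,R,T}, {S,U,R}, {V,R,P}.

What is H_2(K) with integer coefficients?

H_2 = 0.

K has 7 vertices, 18 edges, 12 triangles.
rank ∂_2 = 12, rank ∂_3 = 0 ⇒ b_2 = 12 − 12 − 0 = 0. So H_2 ≅ 0.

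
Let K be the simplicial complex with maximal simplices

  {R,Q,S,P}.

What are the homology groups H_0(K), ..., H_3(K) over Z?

H_0 = Z,  H_1 = 0,  H_2 = 0,  H_3 = 0.

Order the vertices as P < Q < R < S. Listing each simplex with vertices in this order, K has dimension 3 with simplices:

  0-simplices (4): P, Q, R, S
  1-simplices (6): PQ, PR, PS, QR, QS, RS
  2-simplices (4): PQR, PQS, PRS, QRS
  3-simplices (1): PQRS

Hence C_0 ≅ Z^4, C_1 ≅ Z^6, C_2 ≅ Z^4, C_3 ≅ Z^1.

The boundary map ∂_1: C_1 → C_0 sends each edge [p,q] (with p < q) to q − p. For instance
  ∂QR = R − Q.
This gives a 4×6 integer matrix of rank 3; reducing to Smith normal form yields diagonal entries (1,1,1).

Boundary ∂_2: C_2 → C_1 maps a triangle to the signed sum of its edges. For instance
  ∂PQR = QR − PR + PQ,
  ∂QRS = RS − QS + QR.
This gives a 6×4 integer matrix of rank 3; reducing to Smith normal form yields diagonal entries (1,1,1).

The boundary map ∂_3: C_3 → C_2 sends each 3-simplex σ to the alternating sum Σ_i (−1)^i (σ with its i-th vertex removed). For instance
  ∂PQRS = QRS − PRS + PQS − PQR.
The 4×1 boundary matrix has rank 1 and Smith normal form diag(1).

Now H_k = ker ∂_k / im ∂_{k+1}, so:

  H_0: rank C_0 − rank ∂_1 = 4 − 3 = 1, and the invariant factors of ∂_1 are all 1, so H_0 ≅ Z.
  H_1: rank ker ∂_1 − rank ∂_2 = (6 − 3) − 3 = 0, and the invariant factors of ∂_2 are all 1, so H_1 ≅ 0.
  H_2: rank ker ∂_2 − rank ∂_3 = (4 − 3) − 1 = 0, and the invariant factors of ∂_3 are all 1, so H_2 ≅ 0.
  H_3: rank ker ∂_3 − rank ∂_4 = (1 − 1) − 0 = 0, and there is no ∂_4, so H_3 ≅ 0.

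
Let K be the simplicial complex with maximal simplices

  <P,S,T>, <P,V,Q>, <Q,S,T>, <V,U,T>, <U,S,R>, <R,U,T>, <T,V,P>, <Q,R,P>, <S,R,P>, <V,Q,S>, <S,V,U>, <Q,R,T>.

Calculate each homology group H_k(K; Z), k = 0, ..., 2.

H_0 = Z,  H_1 = Z/2,  H_2 = 0.

Fix the vertex order P < Q < R < S < T < U < V and write every simplex with vertices in increasing order. Then dim K = 2 and the simplices of K are:

  0-simplices (7): P, Q, R, S, T, U, V
  1-simplices (18): PQ, PR, PS, PT, PV, QR, QS, QT, QV, RS, RT, RU, ST, SU, SV, TU, TV, UV
  2-simplices (12): PQR, PQV, PRS, PST, PTV, QRT, QST, QSV, RSU, RTU, SUV, TUV

so the chain groups are C_0 ≅ Z^7, C_1 ≅ Z^18, C_2 ≅ Z^12.

Boundary ∂_1: C_1 → C_0 maps an edge to its endpoints' difference, ∂[p,q] = q − p.
The resulting 7×18 matrix has rank 6, and its Smith normal form has invariant factors (1,1,1,1,1,1).

∂_2: C_2 → C_1 sends each 2-simplex [p,q,r] to [q,r] − [p,r] + [p,q]. For instance
  ∂PQV = QV − PV + PQ,
  ∂QST = ST − QT + QS.
The resulting 18×12 matrix has rank 12, and its Smith normal form has invariant factors (1,1,1,1,1,1,1,1,1,1,1,2).

Computing H_k = (kernel of ∂_k) / (image of ∂_{k+1}):

  H_0: rank C_0 − rank ∂_1 = 7 − 6 = 1, and the invariant factors of ∂_1 are all 1, so H_0 = Z.
  H_1: rank ker ∂_1 − rank ∂_2 = (18 − 6) − 12 = 0, and ∂_2 has invariant factor 2 > 1, so H_1 = Z/2.
  H_2: rank ker ∂_2 − rank ∂_3 = (12 − 12) − 0 = 0, and there is no ∂_3, so H_2 = 0.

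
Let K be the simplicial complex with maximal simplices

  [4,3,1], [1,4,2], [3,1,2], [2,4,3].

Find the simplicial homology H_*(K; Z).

Fix the vertex order 1 < 2 < 3 < 4 and write every simplex with vertices in increasing order. Then dim K = 2 and the simplices of K are:

  0-simplices (4): [1], [2], [3], [4]
  1-simplices (6): [1,2], [1,3], [1,4], [2,3], [2,4], [3,4]
  2-simplices (4): [1,2,3], [1,2,4], [1,3,4], [2,3,4]

so the chain groups are C_0 ≅ Z^4, C_1 ≅ Z^6, C_2 ≅ Z^4.

∂_1: C_1 → C_0 maps an edge to its endpoints' difference, ∂[p,q] = q − p. For instance
  ∂[3,4] = [4] − [3].
The 4×6 boundary matrix has rank 3 and Smith normal form diag(1,1,1).

Boundary ∂_2: C_2 → C_1 maps a triangle to the signed sum of its edges. For instance
  ∂[2,3,4] = [3,4] − [2,4] + [2,3],
  ∂[1,2,4] = [2,4] − [1,4] + [1,2].
The 6×4 boundary matrix has rank 3 and Smith normal form diag(1,1,1).

Computing H_k = (kernel of ∂_k) / (image of ∂_{k+1}):

  H_0: rank C_0 − rank ∂_1 = 4 − 3 = 1, and the invariant factors of ∂_1 are all 1, so H_0 = Z.
  H_1: rank ker ∂_1 − rank ∂_2 = (6 − 3) − 3 = 0, and the invariant factors of ∂_2 are all 1, so H_1 = 0.
  H_2: rank ker ∂_2 − rank ∂_3 = (4 − 3) − 0 = 1, and there is no ∂_3, so H_2 = Z.

H_0 ≅ Z,  H_1 = 0,  H_2 ≅ Z.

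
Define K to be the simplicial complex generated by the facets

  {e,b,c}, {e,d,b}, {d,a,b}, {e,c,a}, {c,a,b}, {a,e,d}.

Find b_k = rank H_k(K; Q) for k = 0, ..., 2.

We work with the vertex ordering a < b < c < d < e. The simplices of K, each written with vertices in increasing order, are:

  0-simplices (5): a, b, c, d, e
  1-simplices (9): ab, ac, ad, ae, bc, bd, be, ce, de
  2-simplices (6): abc, abd, ace, ade, bce, bde

giving chain groups C_0 ≅ Z^5, C_1 ≅ Z^9, C_2 ≅ Z^6.

∂_1: C_1 → C_0 sends each edge [p,q] (with p < q) to q − p.
The 5×9 boundary matrix has rank 4 and Smith normal form diag(1,1,1,1).

∂_2: C_2 → C_1 maps a triangle to the signed sum of its edges. For instance
  ∂bce = ce − be + bc,
  ∂abc = bc − ac + ab.
The 9×6 boundary matrix has rank 5 and Smith normal form diag(1,1,1,1,1).

Computing H_k = (kernel of ∂_k) / (image of ∂_{k+1}):

  H_0: rank C_0 − rank ∂_1 = 5 − 4 = 1, and the invariant factors of ∂_1 are all 1, so H_0 = Z.
  H_1: rank ker ∂_1 − rank ∂_2 = (9 − 4) − 5 = 0, and the invariant factors of ∂_2 are all 1, so H_1 = 0.
  H_2: rank ker ∂_2 − rank ∂_3 = (6 − 5) − 0 = 1, and there is no ∂_3, so H_2 = Z.

As a check, the Euler characteristic is 5 − 9 + 6 = 2, which agrees with 1 − 0 + 1 = 2.

Hence the Betti numbers are b_0 = 1, b_1 = 0, b_2 = 1.

b_0 = 1, b_1 = 0, b_2 = 1.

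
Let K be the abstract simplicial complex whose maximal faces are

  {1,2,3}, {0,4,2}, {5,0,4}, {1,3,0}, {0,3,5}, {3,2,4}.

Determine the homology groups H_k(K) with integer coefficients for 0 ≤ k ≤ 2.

H_0 ≅ Z,  H_1 ≅ Z,  H_2 = 0.

K has 6 vertices, 12 edges, 6 triangles.
rank ∂_0 = 0, rank ∂_1 = 5 ⇒ b_0 = 6 − 0 − 5 = 1; all invariant factors of ∂_1 are 1 so no torsion. So H_0 ≅ Z.
rank ∂_1 = 5, rank ∂_2 = 6 ⇒ b_1 = 12 − 5 − 6 = 1; all invariant factors of ∂_2 are 1 so no torsion. So H_1 ≅ Z.
rank ∂_2 = 6, rank ∂_3 = 0 ⇒ b_2 = 6 − 6 − 0 = 0. So H_2 ≅ 0.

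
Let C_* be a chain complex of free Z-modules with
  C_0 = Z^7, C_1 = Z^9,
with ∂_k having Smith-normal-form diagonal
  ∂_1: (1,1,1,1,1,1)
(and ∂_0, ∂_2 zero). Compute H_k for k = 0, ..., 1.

H_0: b_0 = 7 − 0 − 6 = 1; torsion from ∂_1 factors > 1: none. So H_0 ≅ Z.
H_1: b_1 = 9 − 6 − 0 = 3; torsion from ∂_2 factors > 1: none. So H_1 ≅ Z^3.

H_0 ≅ Z,  H_1 ≅ Z^3.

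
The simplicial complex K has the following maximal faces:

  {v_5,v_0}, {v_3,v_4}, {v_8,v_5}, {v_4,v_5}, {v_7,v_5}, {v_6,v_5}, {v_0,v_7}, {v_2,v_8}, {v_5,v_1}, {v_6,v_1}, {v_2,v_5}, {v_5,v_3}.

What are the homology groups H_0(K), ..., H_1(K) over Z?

Take the total order v_0 < v_1 < v_2 < v_3 < v_4 < v_5 < v_6 < v_7 < v_8 on the vertex set. Then K (dimension 1) consists of the simplices:

  0-simplices (9): [v_0], [v_1], [v_2], [v_3], [v_4], [v_5], [v_6], [v_7], [v_8]
  1-simplices (12): [v_0,v_5], [v_0,v_7], [v_1,v_5], [v_1,v_6], [v_2,v_5], [v_2,v_8], [v_3,v_4], [v_3,v_5], [v_4,v_5], [v_5,v_6], [v_5,v_7], [v_5,v_8]

Hence C_0 ≅ Z^9, C_1 ≅ Z^12.

∂_1: C_1 → C_0 sends each edge [p,q] (with p < q) to q − p. For instance
  ∂[v_1,v_5] = [v_5] − [v_1].
This gives a 9×12 integer matrix of rank 8; reducing to Smith normal form yields diagonal entries (1,1,1,1,1,1,1,1).

Computing H_k = (kernel of ∂_k) / (image of ∂_{k+1}):

  H_0: rank C_0 − rank ∂_1 = 9 − 8 = 1, and the invariant factors of ∂_1 are all 1, so H_0 = Z.
  H_1: rank ker ∂_1 − rank ∂_2 = (12 − 8) − 0 = 4, and there is no ∂_2, so H_1 = Z^4.

H_0 = Z,  H_1 = Z^4.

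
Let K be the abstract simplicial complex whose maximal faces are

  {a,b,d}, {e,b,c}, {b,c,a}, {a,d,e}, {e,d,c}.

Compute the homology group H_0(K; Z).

H_0 ≅ Z.

We work with the vertex ordering a < b < c < d < e. The simplices of K, each written with vertices in increasing order, are:

  0-simplices (5): a, b, c, d, e
  1-simplices (10): ab, ac, ad, ae, bc, bd, be, cd, ce, de
  2-simplices (5): abc, abd, ade, bce, cde

giving chain groups C_0 ≅ Z^5, C_1 ≅ Z^10, C_2 ≅ Z^5.

∂_1: C_1 → C_0 is given by ∂[p,q] = [q] − [p].
This gives a 5×10 integer matrix of rank 4; reducing to Smith normal form yields diagonal entries (1,1,1,1).

The boundary map ∂_2: C_2 → C_1 sends each 2-simplex [p,q,r] to [q,r] − [p,r] + [p,q]. For instance
  ∂cde = de − ce + cd,
  ∂abc = bc − ac + ab.
The resulting 10×5 matrix has rank 5, and its Smith normal form has invariant factors (1,1,1,1,1).

Now H_k = ker ∂_k / im ∂_{k+1}, so:

  H_0: rank C_0 − rank ∂_1 = 5 − 4 = 1, and the invariant factors of ∂_1 are all 1, so H_0 ≅ Z.

(K is a triangulation of the Möbius band.)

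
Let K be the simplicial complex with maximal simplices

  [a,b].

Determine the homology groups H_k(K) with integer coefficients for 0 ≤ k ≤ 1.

H_0 ≅ Z,  H_1 = 0.

We work with the vertex ordering a < b. The simplices of K, each written with vertices in increasing order, are:

  0-simplices (2): a, b
  1-simplices (1): ab

giving chain groups C_0 ≅ Z^2, C_1 ≅ Z^1.

∂_1: C_1 → C_0 sends each edge [p,q] (with p < q) to q − p.
As a 2×1 matrix over Z this has rank 1, with invariant factors (1).

Computing H_k = (kernel of ∂_k) / (image of ∂_{k+1}):

  H_0: rank C_0 − rank ∂_1 = 2 − 1 = 1, and the invariant factors of ∂_1 are all 1, so H_0 ≅ Z.
  H_1: rank ker ∂_1 − rank ∂_2 = (1 − 1) − 0 = 0, and there is no ∂_2, so H_1 ≅ 0.

(K is a triangulation of the 1-simplex.)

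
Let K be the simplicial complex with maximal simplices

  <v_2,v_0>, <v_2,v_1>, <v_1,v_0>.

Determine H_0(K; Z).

H_0 ≅ Z.

Fix the vertex order v_0 < v_1 < v_2 and write every simplex with vertices in increasing order. Then dim K = 1 and the simplices of K are:

  0-simplices (3): [v_0], [v_1], [v_2]
  1-simplices (3): [v_0,v_1], [v_0,v_2], [v_1,v_2]

so the chain groups are C_0 ≅ Z^3, C_1 ≅ Z^3.

Boundary ∂_1: C_1 → C_0 maps an edge to its endpoints' difference, ∂[p,q] = q − p.
This gives a 3×3 integer matrix of rank 2; reducing to Smith normal form yields diagonal entries (1,1).

Now H_k = ker ∂_k / im ∂_{k+1}, so:

  H_0: rank C_0 − rank ∂_1 = 3 − 2 = 1, and the invariant factors of ∂_1 are all 1, so H_0 = Z.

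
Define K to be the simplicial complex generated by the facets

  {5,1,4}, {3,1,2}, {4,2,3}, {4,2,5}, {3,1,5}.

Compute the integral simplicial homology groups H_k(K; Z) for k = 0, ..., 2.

Take the total order 1 < 2 < 3 < 4 < 5 on the vertex set. Then K (dimension 2) consists of the simplices:

  0-simplices (5): [1], [2], [3], [4], [5]
  1-simplices (10): [1,2], [1,3], [1,4], [1,5], [2,3], [2,4], [2,5], [3,4], [3,5], [4,5]
  2-simplices (5): [1,2,3], [1,3,5], [1,4,5], [2,3,4], [2,4,5]

giving chain groups C_0 ≅ Z^5, C_1 ≅ Z^10, C_2 ≅ Z^5.

The boundary map ∂_1: C_1 → C_0 sends each edge [p,q] (with p < q) to q − p.
The 5×10 boundary matrix has rank 4 and Smith normal form diag(1,1,1,1).

Boundary ∂_2: C_2 → C_1 maps a triangle to the signed sum of its edges. For instance
  ∂[1,2,3] = [2,3] − [1,3] + [1,2],
  ∂[1,3,5] = [3,5] − [1,5] + [1,3].
This gives a 10×5 integer matrix of rank 5; reducing to Smith normal form yields diagonal entries (1,1,1,1,1).

Reading off H_k = ker ∂_k / im ∂_{k+1}:

  H_0: rank C_0 − rank ∂_1 = 5 − 4 = 1, and the invariant factors of ∂_1 are all 1, so H_0 ≅ Z.
  H_1: rank ker ∂_1 − rank ∂_2 = (10 − 4) − 5 = 1, and the invariant factors of ∂_2 are all 1, so H_1 ≅ Z.
  H_2: rank ker ∂_2 − rank ∂_3 = (5 − 5) − 0 = 0, and there is no ∂_3, so H_2 ≅ 0.

As a check, the Euler characteristic is 5 − 10 + 5 = 0, which agrees with 1 − 1 + 0 = 0.
(K is a triangulation of the Möbius band.)

H_0 = Z,  H_1 = Z,  H_2 = 0.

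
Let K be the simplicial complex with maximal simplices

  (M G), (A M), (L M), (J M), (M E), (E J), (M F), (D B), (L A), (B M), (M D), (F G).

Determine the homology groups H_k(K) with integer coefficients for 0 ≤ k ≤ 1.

K has 9 vertices, 12 edges.
rank ∂_0 = 0, rank ∂_1 = 8 ⇒ b_0 = 9 − 0 − 8 = 1; all invariant factors of ∂_1 are 1 so no torsion. So H_0 = Z.
rank ∂_1 = 8, rank ∂_2 = 0 ⇒ b_1 = 12 − 8 − 0 = 4. So H_1 = Z^4.

H_0 = Z,  H_1 = Z^4.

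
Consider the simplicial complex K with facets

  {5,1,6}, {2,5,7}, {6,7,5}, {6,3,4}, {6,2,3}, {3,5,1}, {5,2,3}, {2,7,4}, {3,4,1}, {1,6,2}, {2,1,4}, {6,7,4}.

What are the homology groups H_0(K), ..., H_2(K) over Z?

Fix the vertex order 1 < 2 < 3 < 4 < 5 < 6 < 7 and write every simplex with vertices in increasing order. Then dim K = 2 and the simplices of K are:

  0-simplices (7): [1], [2], [3], [4], [5], [6], [7]
  1-simplices (18): [1,2], [1,3], [1,4], [1,5], [1,6], [2,3], [2,4], [2,5], [2,6], [2,7], [3,4], [3,5], [3,6], [4,6], [4,7], [5,6], [5,7], [6,7]
  2-simplices (12): [1,2,4], [1,2,6], [1,3,4], [1,3,5], [1,5,6], [2,3,5], [2,3,6], [2,4,7], [2,5,7], [3,4,6], [4,6,7], [5,6,7]

so the chain groups are C_0 ≅ Z^7, C_1 ≅ Z^18, C_2 ≅ Z^12.

Boundary ∂_1: C_1 → C_0 maps an edge to its endpoints' difference, ∂[p,q] = q − p.
This gives a 7×18 integer matrix of rank 6; reducing to Smith normal form yields diagonal entries (1,1,1,1,1,1).

Boundary ∂_2: C_2 → C_1 sends each 2-simplex [p,q,r] to [q,r] − [p,r] + [p,q]. For instance
  ∂[2,5,7] = [5,7] − [2,7] + [2,5],
  ∂[3,4,6] = [4,6] − [3,6] + [3,4].
As a 18×12 matrix over Z this has rank 12, with invariant factors (1,1,1,1,1,1,1,1,1,1,1,2).

From H_k ≅ ker(∂_k) / im(∂_{k+1}) we obtain:

  H_0: rank C_0 − rank ∂_1 = 7 − 6 = 1, and the invariant factors of ∂_1 are all 1, so H_0 ≅ Z.
  H_1: rank ker ∂_1 − rank ∂_2 = (18 − 6) − 12 = 0, and ∂_2 has invariant factor 2 > 1, so H_1 ≅ Z/2.
  H_2: rank ker ∂_2 − rank ∂_3 = (12 − 12) − 0 = 0, and there is no ∂_3, so H_2 ≅ 0.

As a check, the Euler characteristic is 7 − 18 + 12 = 1, which agrees with 1 − 0 + 0 = 1.

H_0 = Z,  H_1 = Z/2,  H_2 = 0.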